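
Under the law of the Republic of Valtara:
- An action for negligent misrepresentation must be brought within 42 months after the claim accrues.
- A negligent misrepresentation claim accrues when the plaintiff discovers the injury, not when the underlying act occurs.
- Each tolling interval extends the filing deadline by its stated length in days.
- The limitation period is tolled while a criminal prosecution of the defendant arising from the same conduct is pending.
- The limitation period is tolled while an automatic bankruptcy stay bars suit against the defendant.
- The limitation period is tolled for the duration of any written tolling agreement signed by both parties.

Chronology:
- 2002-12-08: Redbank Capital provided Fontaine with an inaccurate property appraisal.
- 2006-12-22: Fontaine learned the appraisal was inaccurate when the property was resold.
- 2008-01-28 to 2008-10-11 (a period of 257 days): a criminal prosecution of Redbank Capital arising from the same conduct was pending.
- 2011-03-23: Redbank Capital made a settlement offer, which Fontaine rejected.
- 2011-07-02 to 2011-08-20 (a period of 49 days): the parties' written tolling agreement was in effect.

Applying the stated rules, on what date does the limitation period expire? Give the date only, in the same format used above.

2011-03-06

Accrual is tied to discovery, so the period began on 2006-12-22 rather than on 2002-12-08 when the act occurred.
The untolled deadline — 42 months after 2006-12-22 — is 2010-06-22.
Because the pending criminal prosecution ran from 2008-01-28 to 2008-10-11, the deadline is extended by 257 days to 2011-03-06.
By the time the written tolling agreement began on 2011-07-02, the limitation period had already expired on 2011-03-06; that interval cannot revive it.
None of the other events listed affects the running of the period under the stated rules.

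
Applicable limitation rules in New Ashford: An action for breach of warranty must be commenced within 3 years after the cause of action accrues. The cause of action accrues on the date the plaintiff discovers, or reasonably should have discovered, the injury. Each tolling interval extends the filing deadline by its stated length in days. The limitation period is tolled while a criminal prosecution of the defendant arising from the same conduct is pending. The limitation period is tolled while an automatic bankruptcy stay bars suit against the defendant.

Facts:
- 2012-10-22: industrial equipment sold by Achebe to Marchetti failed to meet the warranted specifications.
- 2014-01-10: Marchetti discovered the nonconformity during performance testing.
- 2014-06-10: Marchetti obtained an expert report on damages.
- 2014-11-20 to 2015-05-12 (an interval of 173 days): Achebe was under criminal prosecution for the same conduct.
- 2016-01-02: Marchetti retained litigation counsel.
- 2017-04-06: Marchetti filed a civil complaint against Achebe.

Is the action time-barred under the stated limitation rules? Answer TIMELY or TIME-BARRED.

Accrual is tied to discovery, so the period began on 2014-01-10 rather than on 2012-10-22 when the act occurred.
3 years from 2014-01-10 is 2017-01-10.
The period was tolled for 173 days by the pending criminal prosecution (2014-11-20 to 2015-05-12), pushing the deadline to 2017-07-02.
The other events in the timeline have no effect on the limitation period under the stated rules.
The 2017-04-06 filing precedes the 2017-07-02 deadline; the claim is timely.

TIMELY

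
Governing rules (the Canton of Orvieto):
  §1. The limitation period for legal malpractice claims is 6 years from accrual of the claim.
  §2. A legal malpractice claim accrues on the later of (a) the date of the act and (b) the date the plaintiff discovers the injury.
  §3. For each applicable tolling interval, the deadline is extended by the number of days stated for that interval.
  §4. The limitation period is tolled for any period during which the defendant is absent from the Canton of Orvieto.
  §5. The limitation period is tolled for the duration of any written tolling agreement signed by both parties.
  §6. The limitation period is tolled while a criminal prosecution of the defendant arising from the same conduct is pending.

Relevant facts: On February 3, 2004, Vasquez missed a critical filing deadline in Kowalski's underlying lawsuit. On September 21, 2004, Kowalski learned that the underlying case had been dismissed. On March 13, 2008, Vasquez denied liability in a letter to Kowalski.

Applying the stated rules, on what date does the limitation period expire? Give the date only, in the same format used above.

Because discovery on September 21, 2004 post-dates the February 3, 2004 act, accrual under the later-of rule falls on September 21, 2004.
The untolled deadline — 6 years after September 21, 2004 — is September 21, 2010.
The other events in the timeline have no effect on the limitation period under the stated rules.

September 21, 2010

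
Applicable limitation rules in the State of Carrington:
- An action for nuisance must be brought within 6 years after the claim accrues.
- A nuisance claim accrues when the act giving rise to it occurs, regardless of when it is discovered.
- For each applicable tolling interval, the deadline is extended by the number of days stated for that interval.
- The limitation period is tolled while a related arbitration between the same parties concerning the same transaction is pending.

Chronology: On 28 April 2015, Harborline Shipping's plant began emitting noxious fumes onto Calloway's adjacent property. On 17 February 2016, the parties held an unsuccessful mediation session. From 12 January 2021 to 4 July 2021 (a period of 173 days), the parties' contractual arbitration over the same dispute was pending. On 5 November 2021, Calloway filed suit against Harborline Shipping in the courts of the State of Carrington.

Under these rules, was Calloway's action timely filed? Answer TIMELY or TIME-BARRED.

The claim accrued on 28 April 2015, when the wrongful act occurred.
6 years from 28 April 2015 is 28 April 2021.
The pending related arbitration from 12 January 2021 to 4 July 2021 tolled the period for 173 days, extending the deadline to 18 October 2021.
Nothing else in the chronology tolls or restarts the period.
Calloway filed on 5 November 2021, after the 18 October 2021 deadline, so the action is time-barred.

TIME-BARRED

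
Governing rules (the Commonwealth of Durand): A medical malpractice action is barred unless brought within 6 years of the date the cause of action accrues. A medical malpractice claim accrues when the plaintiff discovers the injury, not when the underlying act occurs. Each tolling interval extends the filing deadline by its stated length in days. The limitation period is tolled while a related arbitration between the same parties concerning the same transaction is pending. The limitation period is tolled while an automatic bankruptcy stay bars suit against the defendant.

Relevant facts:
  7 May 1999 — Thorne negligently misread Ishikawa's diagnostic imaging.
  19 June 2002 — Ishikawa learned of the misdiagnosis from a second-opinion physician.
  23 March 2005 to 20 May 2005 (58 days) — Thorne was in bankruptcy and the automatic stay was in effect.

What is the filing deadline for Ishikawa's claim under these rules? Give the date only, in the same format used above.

16 August 2008

The claim did not accrue until Ishikawa discovered the injury on 19 June 2002; the 7 May 1999 act date does not start the clock under the stated rule.
Adding the 6 years base period to 19 June 2002 gives a deadline of 19 June 2008, before any tolling.
The period was tolled for 58 days by the automatic bankruptcy stay (23 March 2005 to 20 May 2005), pushing the deadline to 16 August 2008.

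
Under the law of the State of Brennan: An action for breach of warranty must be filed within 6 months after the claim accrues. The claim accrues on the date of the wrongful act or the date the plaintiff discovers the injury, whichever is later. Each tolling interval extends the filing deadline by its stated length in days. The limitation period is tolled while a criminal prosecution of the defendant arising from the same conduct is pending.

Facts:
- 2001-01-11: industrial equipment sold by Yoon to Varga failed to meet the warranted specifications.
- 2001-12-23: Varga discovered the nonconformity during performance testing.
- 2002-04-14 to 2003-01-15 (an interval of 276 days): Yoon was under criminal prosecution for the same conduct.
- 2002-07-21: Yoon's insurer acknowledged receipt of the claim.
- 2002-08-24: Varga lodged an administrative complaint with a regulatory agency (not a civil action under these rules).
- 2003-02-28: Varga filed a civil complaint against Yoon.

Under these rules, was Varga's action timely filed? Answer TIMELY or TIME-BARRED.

TIMELY

Because discovery on 2001-12-23 post-dates the 2001-01-11 act, accrual under the later-of rule falls on 2001-12-23.
6 months from 2001-12-23 is 2002-06-23.
Because the pending criminal prosecution ran from 2002-04-14 to 2003-01-15, the deadline is extended by 276 days to 2003-03-26.
The other events in the timeline have no effect on the limitation period under the stated rules.
Varga filed on 2003-02-28, before the 2003-03-26 deadline, so the action is timely.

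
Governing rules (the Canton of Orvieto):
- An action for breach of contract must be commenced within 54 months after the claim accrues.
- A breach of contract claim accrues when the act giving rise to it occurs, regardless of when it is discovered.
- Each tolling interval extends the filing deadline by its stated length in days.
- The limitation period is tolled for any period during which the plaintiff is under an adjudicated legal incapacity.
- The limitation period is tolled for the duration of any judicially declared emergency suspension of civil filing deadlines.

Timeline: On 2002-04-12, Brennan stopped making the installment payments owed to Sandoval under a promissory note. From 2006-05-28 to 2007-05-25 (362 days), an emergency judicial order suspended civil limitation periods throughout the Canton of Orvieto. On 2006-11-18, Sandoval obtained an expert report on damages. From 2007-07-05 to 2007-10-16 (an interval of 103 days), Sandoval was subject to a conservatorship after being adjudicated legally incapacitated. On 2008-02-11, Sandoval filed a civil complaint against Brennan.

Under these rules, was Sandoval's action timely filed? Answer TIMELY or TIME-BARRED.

The limitation period began to run on 2002-04-12.
The untolled deadline — 54 months after 2002-04-12 — is 2006-10-12.
The emergency suspension of filing deadlines from 2006-05-28 to 2007-05-25 tolled the period for 362 days, extending the deadline to 2007-10-09.
The plaintiff's legal incapacity from 2007-07-05 to 2007-10-16 tolled the period for 103 days, extending the deadline to 2008-01-20.
The other events in the timeline have no effect on the limitation period under the stated rules.
Filing on 2008-02-11 missed the 2008-01-20 deadline — the action is time-barred.

TIME-BARRED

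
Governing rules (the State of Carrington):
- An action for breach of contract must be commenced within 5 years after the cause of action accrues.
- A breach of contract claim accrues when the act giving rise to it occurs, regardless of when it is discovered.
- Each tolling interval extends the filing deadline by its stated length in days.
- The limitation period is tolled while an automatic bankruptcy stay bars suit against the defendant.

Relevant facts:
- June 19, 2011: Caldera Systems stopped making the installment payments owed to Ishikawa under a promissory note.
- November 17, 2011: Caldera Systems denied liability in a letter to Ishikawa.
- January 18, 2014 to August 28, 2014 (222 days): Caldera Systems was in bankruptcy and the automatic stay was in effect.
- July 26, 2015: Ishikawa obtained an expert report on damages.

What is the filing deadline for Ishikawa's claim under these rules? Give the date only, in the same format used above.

The limitation period began to run on June 19, 2011.
5 years from June 19, 2011 is June 19, 2016.
Because the automatic bankruptcy stay ran from January 18, 2014 to August 28, 2014, the deadline is extended by 222 days to January 27, 2017.
The other events in the timeline have no effect on the limitation period under the stated rules.

January 27, 2017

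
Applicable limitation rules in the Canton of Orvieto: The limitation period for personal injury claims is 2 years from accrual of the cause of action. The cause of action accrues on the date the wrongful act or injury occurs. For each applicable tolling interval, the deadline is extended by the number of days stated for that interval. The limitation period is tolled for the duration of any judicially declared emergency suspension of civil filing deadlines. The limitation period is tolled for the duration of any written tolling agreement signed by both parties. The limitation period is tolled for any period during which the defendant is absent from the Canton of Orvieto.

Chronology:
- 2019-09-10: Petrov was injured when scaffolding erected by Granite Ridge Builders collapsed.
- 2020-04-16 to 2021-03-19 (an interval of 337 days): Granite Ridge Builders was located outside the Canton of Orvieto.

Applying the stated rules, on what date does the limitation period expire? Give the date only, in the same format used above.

2022-08-13

The limitation period began to run on 2019-09-10.
Adding the 2 years base period to 2019-09-10 gives a deadline of 2021-09-10, before any tolling.
The defendant's absence from the jurisdiction from 2020-04-16 to 2021-03-19 tolled the period for 337 days, extending the deadline to 2022-08-13.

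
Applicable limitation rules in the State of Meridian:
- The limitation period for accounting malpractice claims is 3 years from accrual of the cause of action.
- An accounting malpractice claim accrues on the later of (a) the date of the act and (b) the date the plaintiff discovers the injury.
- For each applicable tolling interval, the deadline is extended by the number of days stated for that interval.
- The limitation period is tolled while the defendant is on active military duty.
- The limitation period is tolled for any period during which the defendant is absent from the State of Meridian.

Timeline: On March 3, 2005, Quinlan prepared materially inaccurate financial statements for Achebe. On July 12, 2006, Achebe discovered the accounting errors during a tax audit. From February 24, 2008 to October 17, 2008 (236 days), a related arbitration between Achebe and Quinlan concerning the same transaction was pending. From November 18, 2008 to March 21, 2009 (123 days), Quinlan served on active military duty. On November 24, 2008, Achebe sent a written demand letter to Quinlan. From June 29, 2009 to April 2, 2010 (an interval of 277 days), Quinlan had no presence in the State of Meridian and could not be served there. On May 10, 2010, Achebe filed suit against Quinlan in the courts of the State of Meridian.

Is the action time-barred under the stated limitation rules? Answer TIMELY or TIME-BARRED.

TIMELY

Taking the later of the act (March 3, 2005) and discovery (July 12, 2006), the claim accrued on July 12, 2006.
The untolled deadline — 3 years after July 12, 2006 — is July 12, 2009.
The period was tolled for 123 days by the defendant's active military service (November 18, 2008 to March 21, 2009), pushing the deadline to November 12, 2009.
The defendant's absence from the jurisdiction from June 29, 2009 to April 2, 2010 tolled the period for 277 days, extending the deadline to August 16, 2010.
The pending related arbitration from February 24, 2008 to October 17, 2008 does not toll the period, because no stated rule makes a pending arbitration a tolling event.
Nothing else in the chronology tolls or restarts the period.
Filing on May 10, 2010 beat the August 16, 2010 deadline — the action is timely.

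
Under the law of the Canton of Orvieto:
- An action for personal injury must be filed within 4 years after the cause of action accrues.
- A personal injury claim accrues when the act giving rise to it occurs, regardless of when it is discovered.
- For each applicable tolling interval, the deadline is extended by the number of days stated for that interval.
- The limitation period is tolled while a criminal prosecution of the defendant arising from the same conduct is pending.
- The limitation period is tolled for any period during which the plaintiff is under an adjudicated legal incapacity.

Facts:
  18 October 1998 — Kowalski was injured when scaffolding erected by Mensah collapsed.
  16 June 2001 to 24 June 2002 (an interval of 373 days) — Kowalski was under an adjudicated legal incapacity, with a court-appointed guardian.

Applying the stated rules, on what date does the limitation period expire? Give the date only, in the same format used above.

26 October 2003

The cause of action accrued on 18 October 1998, the date of the act.
The untolled deadline — 4 years after 18 October 1998 — is 18 October 2002.
The plaintiff's legal incapacity from 16 June 2001 to 24 June 2002 tolled the period for 373 days, extending the deadline to 26 October 2003.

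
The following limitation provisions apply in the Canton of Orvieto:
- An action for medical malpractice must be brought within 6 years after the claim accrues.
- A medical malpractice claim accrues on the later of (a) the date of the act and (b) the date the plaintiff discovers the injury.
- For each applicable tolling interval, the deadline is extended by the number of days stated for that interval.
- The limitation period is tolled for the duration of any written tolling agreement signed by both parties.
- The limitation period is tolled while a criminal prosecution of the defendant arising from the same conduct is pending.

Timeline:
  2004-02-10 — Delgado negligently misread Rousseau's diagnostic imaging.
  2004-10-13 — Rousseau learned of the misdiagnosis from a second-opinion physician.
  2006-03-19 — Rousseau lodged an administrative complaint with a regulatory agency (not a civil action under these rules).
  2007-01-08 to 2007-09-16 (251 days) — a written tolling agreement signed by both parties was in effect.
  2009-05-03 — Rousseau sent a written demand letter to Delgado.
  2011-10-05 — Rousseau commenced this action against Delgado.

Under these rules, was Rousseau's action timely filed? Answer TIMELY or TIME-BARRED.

TIME-BARRED

Because discovery on 2004-10-13 post-dates the 2004-02-10 act, accrual under the later-of rule falls on 2004-10-13.
6 years from 2004-10-13 is 2010-10-13.
The written tolling agreement from 2007-01-08 to 2007-09-16 tolled the period for 251 days, extending the deadline to 2011-06-21.
The other events in the timeline have no effect on the limitation period under the stated rules.
Filing on 2011-10-05 missed the 2011-06-21 deadline — the action is time-barred.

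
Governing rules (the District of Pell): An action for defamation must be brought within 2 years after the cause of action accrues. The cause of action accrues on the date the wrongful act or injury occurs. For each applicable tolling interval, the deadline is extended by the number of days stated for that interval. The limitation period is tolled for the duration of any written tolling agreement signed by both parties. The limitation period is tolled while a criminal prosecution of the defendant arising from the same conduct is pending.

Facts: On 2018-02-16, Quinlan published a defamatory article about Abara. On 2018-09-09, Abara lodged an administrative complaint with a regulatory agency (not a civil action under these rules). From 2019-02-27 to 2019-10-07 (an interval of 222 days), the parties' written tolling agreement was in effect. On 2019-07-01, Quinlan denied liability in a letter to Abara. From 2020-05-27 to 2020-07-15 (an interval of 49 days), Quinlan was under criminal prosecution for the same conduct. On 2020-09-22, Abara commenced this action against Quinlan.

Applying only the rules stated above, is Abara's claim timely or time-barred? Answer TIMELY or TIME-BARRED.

TIMELY

The claim accrued on 2018-02-16, when the wrongful act occurred.
Adding the 2 years base period to 2018-02-16 gives a deadline of 2020-02-16, before any tolling.
Because the written tolling agreement ran from 2019-02-27 to 2019-10-07, the deadline is extended by 222 days to 2020-09-25.
The period was tolled for 49 days by the pending criminal prosecution (2020-05-27 to 2020-07-15), pushing the deadline to 2020-11-13.
Nothing else in the chronology tolls or restarts the period.
Abara filed on 2020-09-22, before the 2020-11-13 deadline, so the action is timely.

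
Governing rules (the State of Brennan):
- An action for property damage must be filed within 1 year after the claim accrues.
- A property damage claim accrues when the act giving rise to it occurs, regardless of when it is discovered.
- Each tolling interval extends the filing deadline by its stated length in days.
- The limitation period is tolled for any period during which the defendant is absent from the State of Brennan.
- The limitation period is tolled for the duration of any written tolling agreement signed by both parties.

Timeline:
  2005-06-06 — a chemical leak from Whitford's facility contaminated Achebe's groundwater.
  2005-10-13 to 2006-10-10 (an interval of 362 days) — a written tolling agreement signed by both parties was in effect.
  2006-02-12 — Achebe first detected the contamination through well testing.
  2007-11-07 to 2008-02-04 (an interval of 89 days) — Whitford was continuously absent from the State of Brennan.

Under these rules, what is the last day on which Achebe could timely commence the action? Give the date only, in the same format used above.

Accrual is governed by the date of the act, so the period began to run on 2005-06-06; the later discovery on 2006-02-12 is irrelevant under the stated rule.
The untolled deadline — 1 year after 2005-06-06 — is 2006-06-06.
The written tolling agreement from 2005-10-13 to 2006-10-10 tolled the period for 362 days, extending the deadline to 2007-06-03.
By the time the defendant's absence from the jurisdiction began on 2007-11-07, the limitation period had already expired on 2007-06-03; that interval cannot revive it.

2007-06-03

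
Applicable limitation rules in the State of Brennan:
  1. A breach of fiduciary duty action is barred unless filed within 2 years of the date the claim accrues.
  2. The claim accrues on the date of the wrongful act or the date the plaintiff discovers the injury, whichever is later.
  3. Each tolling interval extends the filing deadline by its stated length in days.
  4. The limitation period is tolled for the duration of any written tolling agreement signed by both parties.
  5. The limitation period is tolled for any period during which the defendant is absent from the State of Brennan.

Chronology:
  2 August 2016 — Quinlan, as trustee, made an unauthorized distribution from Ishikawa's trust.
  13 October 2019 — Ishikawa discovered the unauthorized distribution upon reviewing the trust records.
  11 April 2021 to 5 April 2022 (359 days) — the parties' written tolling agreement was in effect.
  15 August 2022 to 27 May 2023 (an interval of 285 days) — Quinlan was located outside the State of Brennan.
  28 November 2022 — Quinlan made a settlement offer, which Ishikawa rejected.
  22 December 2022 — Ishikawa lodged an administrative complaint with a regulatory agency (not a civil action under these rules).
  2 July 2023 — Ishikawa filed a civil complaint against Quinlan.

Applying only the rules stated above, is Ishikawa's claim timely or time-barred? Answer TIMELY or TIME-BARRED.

Because discovery on 13 October 2019 post-dates the 2 August 2016 act, accrual under the later-of rule falls on 13 October 2019.
Adding the 2 years base period to 13 October 2019 gives a deadline of 13 October 2021, before any tolling.
The written tolling agreement from 11 April 2021 to 5 April 2022 tolled the period for 359 days, extending the deadline to 7 October 2022.
Because the defendant's absence from the jurisdiction ran from 15 August 2022 to 27 May 2023, the deadline is extended by 285 days to 19 July 2023.
Nothing else in the chronology tolls or restarts the period.
Ishikawa filed on 2 July 2023, before the 19 July 2023 deadline, so the action is timely.

TIMELY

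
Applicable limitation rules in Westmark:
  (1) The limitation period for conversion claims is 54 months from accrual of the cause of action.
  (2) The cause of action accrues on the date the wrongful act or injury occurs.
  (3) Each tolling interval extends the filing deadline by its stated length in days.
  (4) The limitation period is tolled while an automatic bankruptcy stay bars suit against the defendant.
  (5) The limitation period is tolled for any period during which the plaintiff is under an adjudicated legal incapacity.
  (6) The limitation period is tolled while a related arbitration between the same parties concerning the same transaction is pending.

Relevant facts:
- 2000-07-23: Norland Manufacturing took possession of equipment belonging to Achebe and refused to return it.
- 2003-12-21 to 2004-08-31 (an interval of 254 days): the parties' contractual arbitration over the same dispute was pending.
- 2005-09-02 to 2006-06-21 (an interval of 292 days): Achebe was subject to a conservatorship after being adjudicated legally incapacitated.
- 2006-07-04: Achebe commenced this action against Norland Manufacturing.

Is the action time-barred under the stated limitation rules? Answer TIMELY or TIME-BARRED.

TIMELY

The limitation period began to run on 2000-07-23.
Adding the 54 months base period to 2000-07-23 gives a deadline of 2005-01-23, before any tolling.
The pending related arbitration from 2003-12-21 to 2004-08-31 tolled the period for 254 days, extending the deadline to 2005-10-04.
Because the plaintiff's legal incapacity ran from 2005-09-02 to 2006-06-21, the deadline is extended by 292 days to 2006-07-23.
Filing on 2006-07-04 beat the 2006-07-23 deadline — the action is timely.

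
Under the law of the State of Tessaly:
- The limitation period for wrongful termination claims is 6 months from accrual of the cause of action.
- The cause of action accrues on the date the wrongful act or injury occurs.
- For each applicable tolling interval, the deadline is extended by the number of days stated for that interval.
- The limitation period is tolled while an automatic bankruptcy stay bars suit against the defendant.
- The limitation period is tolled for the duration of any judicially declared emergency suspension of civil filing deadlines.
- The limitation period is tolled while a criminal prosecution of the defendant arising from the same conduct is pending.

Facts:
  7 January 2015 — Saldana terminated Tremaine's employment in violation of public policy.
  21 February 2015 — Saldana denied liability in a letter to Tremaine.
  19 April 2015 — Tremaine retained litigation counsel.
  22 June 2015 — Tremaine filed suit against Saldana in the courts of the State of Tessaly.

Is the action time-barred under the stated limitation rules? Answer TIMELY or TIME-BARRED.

TIMELY

The limitation period began to run on 7 January 2015.
Adding the 6 months base period to 7 January 2015 gives a deadline of 7 July 2015, before any tolling.
The other events in the timeline have no effect on the limitation period under the stated rules.
Tremaine filed on 22 June 2015, before the 7 July 2015 deadline, so the action is timely.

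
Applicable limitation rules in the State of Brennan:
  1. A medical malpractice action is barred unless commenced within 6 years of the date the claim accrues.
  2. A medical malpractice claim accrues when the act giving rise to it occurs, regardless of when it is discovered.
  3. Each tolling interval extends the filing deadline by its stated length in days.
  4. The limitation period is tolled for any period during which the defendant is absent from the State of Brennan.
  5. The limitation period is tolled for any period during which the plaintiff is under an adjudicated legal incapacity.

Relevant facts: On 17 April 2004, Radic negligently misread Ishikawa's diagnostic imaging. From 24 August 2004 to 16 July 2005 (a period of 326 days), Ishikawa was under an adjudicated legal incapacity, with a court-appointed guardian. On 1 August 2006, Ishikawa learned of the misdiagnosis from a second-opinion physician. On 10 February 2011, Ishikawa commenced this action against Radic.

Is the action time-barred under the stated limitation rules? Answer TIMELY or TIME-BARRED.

TIMELY

Accrual is governed by the date of the act, so the period began to run on 17 April 2004; the later discovery on 1 August 2006 is irrelevant under the stated rule.
Adding the 6 years base period to 17 April 2004 gives a deadline of 17 April 2010, before any tolling.
The period was tolled for 326 days by the plaintiff's legal incapacity (24 August 2004 to 16 July 2005), pushing the deadline to 9 March 2011.
Ishikawa filed on 10 February 2011, before the 9 March 2011 deadline, so the action is timely.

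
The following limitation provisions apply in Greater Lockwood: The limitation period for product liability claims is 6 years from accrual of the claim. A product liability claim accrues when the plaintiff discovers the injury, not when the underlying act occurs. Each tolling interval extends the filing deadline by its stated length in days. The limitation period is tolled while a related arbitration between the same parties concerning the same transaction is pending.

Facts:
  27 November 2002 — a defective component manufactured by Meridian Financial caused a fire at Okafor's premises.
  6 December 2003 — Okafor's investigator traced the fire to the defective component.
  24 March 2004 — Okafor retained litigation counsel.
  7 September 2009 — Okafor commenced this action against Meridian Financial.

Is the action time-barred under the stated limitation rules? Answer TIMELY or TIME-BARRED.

TIMELY

The claim did not accrue until Okafor discovered the injury on 6 December 2003; the 27 November 2002 act date does not start the clock under the stated rule.
6 years from 6 December 2003 is 6 December 2009.
The other events in the timeline have no effect on the limitation period under the stated rules.
The 7 September 2009 filing precedes the 6 December 2009 deadline; the claim is timely.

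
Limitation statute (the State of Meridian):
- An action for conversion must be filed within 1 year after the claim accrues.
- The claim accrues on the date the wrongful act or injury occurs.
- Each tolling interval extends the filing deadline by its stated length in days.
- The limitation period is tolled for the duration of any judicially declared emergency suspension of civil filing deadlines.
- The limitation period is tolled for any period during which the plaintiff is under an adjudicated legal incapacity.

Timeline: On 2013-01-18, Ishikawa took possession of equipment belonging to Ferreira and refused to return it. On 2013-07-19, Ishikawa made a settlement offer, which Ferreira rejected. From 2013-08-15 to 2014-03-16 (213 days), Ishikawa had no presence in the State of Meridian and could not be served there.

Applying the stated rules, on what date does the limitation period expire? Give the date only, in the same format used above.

2014-01-18

The limitation period began to run on 2013-01-18.
The untolled deadline — 1 year after 2013-01-18 — is 2014-01-18.
The defendant's absence from the jurisdiction from 2013-08-15 to 2014-03-16 does not toll the period, because no stated rule makes the defendant's absence a tolling event.
Nothing else in the chronology tolls or restarts the period.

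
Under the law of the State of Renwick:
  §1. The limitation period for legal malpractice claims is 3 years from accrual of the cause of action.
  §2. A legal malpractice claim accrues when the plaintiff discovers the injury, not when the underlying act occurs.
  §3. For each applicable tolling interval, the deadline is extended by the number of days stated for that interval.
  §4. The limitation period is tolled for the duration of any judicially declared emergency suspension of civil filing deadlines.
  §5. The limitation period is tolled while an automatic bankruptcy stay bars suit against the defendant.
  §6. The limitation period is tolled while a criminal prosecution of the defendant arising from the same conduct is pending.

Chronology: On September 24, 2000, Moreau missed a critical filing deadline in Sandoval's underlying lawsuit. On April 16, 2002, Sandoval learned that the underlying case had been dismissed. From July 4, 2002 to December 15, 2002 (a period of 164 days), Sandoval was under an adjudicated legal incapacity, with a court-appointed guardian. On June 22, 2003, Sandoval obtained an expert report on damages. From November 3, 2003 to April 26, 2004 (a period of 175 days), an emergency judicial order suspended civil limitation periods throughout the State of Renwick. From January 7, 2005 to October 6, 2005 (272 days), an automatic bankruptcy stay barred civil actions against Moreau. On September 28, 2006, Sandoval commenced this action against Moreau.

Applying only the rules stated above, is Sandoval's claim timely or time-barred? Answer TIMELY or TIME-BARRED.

Under the discovery rule, the claim accrued on April 16, 2002, when Sandoval discovered the injury — not on the September 24, 2000 date of the underlying act.
3 years from April 16, 2002 is April 16, 2005.
The period was tolled for 175 days by the emergency suspension of filing deadlines (November 3, 2003 to April 26, 2004), pushing the deadline to October 8, 2005.
Because the automatic bankruptcy stay ran from January 7, 2005 to October 6, 2005, the deadline is extended by 272 days to July 7, 2006.
No stated provision tolls the period for the plaintiff's incapacity, so the interval from July 4, 2002 to December 15, 2002 has no effect on the deadline.
The other events in the timeline have no effect on the limitation period under the stated rules.
The September 28, 2006 filing falls after the July 7, 2006 deadline; the claim is time-barred.

TIME-BARRED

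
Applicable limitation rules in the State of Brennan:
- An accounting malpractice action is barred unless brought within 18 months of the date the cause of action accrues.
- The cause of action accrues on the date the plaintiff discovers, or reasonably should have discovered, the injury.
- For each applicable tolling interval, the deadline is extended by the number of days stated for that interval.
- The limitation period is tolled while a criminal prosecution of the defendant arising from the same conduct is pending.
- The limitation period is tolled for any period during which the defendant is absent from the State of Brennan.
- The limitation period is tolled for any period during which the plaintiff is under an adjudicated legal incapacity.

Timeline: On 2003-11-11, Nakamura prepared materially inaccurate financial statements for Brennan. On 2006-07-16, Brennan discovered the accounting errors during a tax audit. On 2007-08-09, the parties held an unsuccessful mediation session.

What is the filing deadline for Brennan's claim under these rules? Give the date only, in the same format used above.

2008-01-16

Accrual is tied to discovery, so the period began on 2006-07-16 rather than on 2003-11-11 when the act occurred.
The untolled deadline — 18 months after 2006-07-16 — is 2008-01-16.
The other events in the timeline have no effect on the limitation period under the stated rules.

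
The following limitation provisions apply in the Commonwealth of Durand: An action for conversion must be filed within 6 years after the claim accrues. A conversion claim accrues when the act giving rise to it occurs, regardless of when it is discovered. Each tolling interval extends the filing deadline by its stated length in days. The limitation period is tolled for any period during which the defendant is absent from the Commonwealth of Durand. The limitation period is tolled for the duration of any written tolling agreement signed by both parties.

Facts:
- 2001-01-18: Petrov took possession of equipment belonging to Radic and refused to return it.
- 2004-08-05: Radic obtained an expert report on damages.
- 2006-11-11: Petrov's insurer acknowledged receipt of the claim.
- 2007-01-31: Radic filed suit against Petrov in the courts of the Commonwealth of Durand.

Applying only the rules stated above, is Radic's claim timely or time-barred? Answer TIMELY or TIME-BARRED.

TIME-BARRED

The limitation period began to run on 2001-01-18.
6 years from 2001-01-18 is 2007-01-18.
Nothing else in the chronology tolls or restarts the period.
Filing on 2007-01-31 missed the 2007-01-18 deadline — the action is time-barred.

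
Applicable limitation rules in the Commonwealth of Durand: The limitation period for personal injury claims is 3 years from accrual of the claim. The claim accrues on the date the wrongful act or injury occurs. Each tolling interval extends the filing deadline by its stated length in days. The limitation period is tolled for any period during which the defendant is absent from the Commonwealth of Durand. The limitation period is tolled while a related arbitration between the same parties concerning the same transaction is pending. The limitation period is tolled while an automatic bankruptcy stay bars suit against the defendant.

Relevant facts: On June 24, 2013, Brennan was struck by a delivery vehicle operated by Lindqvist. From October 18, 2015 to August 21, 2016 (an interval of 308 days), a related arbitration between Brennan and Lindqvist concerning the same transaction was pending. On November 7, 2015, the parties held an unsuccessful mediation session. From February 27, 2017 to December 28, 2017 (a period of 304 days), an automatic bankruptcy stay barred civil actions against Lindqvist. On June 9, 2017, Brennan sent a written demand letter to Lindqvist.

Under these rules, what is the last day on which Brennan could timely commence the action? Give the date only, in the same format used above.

February 26, 2018

The limitation period began to run on June 24, 2013.
The untolled deadline — 3 years after June 24, 2013 — is June 24, 2016.
The period was tolled for 308 days by the pending related arbitration (October 18, 2015 to August 21, 2016), pushing the deadline to April 28, 2017.
Because the automatic bankruptcy stay ran from February 27, 2017 to December 28, 2017, the deadline is extended by 304 days to February 26, 2018.
None of the other events listed affects the running of the period under the stated rules.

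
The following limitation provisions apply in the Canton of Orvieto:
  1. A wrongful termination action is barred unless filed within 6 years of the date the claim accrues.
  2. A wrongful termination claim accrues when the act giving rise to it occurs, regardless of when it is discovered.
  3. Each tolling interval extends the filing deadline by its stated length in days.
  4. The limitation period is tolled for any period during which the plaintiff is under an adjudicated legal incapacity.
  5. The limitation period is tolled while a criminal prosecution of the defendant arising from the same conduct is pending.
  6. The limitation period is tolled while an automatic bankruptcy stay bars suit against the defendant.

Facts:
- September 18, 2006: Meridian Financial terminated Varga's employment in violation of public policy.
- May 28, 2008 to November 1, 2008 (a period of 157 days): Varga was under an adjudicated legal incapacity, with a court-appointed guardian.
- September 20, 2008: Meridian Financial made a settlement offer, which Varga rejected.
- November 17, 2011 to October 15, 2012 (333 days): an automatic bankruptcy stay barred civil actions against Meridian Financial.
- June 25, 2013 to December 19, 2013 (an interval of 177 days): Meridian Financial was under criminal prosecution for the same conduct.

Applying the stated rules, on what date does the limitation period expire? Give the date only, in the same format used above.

July 17, 2014

The claim accrued on September 18, 2006, when the wrongful act occurred.
Adding the 6 years base period to September 18, 2006 gives a deadline of September 18, 2012, before any tolling.
The period was tolled for 157 days by the plaintiff's legal incapacity (May 28, 2008 to November 1, 2008), pushing the deadline to February 22, 2013.
The automatic bankruptcy stay from November 17, 2011 to October 15, 2012 tolled the period for 333 days, extending the deadline to January 21, 2014.
The period was tolled for 177 days by the pending criminal prosecution (June 25, 2013 to December 19, 2013), pushing the deadline to July 17, 2014.
Nothing else in the chronology tolls or restarts the period.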